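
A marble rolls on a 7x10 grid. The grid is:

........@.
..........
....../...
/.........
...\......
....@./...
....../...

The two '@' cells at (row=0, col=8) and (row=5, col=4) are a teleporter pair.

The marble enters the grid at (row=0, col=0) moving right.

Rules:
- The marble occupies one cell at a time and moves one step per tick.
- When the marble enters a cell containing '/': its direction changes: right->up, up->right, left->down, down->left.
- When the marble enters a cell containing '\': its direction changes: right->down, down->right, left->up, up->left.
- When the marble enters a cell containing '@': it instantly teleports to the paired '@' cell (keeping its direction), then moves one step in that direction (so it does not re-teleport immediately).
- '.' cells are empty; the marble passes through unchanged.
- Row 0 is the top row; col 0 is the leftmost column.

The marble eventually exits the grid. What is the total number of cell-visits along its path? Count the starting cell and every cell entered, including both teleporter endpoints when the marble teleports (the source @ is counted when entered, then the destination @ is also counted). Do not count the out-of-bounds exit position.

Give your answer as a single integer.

Answer: 18

Derivation:
Step 1: enter (0,0), '.' pass, move right to (0,1)
Step 2: enter (0,1), '.' pass, move right to (0,2)
Step 3: enter (0,2), '.' pass, move right to (0,3)
Step 4: enter (0,3), '.' pass, move right to (0,4)
Step 5: enter (0,4), '.' pass, move right to (0,5)
Step 6: enter (0,5), '.' pass, move right to (0,6)
Step 7: enter (0,6), '.' pass, move right to (0,7)
Step 8: enter (0,7), '.' pass, move right to (0,8)
Step 9: enter (0,8), '@' teleport (0,8)->(5,4), also enter (5,4), move right to (5,5)
Step 10: enter (5,5), '.' pass, move right to (5,6)
Step 11: enter (5,6), '/' deflects right->up, move up to (4,6)
Step 12: enter (4,6), '.' pass, move up to (3,6)
Step 13: enter (3,6), '.' pass, move up to (2,6)
Step 14: enter (2,6), '/' deflects up->right, move right to (2,7)
Step 15: enter (2,7), '.' pass, move right to (2,8)
Step 16: enter (2,8), '.' pass, move right to (2,9)
Step 17: enter (2,9), '.' pass, move right to (2,10)
Step 18: at (2,10) — EXIT via right edge, pos 2
Path length (cell visits): 18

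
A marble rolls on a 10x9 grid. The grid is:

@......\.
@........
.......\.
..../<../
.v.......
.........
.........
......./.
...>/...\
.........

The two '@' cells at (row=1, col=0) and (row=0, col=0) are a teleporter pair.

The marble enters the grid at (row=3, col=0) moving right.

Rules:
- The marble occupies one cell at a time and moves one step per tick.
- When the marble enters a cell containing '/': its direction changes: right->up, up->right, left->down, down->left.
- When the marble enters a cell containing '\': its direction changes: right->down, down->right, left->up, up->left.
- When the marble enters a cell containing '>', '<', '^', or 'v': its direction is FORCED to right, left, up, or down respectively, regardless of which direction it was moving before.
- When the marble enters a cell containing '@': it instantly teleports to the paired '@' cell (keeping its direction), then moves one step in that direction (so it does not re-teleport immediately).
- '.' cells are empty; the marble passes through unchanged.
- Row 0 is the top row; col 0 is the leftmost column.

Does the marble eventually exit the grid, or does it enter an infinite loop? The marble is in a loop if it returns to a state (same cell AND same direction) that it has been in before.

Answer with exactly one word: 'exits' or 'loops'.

Step 1: enter (3,0), '.' pass, move right to (3,1)
Step 2: enter (3,1), '.' pass, move right to (3,2)
Step 3: enter (3,2), '.' pass, move right to (3,3)
Step 4: enter (3,3), '.' pass, move right to (3,4)
Step 5: enter (3,4), '/' deflects right->up, move up to (2,4)
Step 6: enter (2,4), '.' pass, move up to (1,4)
Step 7: enter (1,4), '.' pass, move up to (0,4)
Step 8: enter (0,4), '.' pass, move up to (-1,4)
Step 9: at (-1,4) — EXIT via top edge, pos 4

Answer: exits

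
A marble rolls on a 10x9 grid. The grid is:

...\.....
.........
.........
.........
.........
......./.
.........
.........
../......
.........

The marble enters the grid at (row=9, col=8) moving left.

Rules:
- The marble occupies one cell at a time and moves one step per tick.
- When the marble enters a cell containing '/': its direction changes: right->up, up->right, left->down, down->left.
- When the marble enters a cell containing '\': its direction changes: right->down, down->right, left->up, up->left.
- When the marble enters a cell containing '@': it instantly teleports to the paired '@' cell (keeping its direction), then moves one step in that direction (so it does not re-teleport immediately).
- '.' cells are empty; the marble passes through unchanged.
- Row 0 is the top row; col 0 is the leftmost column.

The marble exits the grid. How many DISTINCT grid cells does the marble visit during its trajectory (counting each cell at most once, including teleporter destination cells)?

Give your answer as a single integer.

Answer: 9

Derivation:
Step 1: enter (9,8), '.' pass, move left to (9,7)
Step 2: enter (9,7), '.' pass, move left to (9,6)
Step 3: enter (9,6), '.' pass, move left to (9,5)
Step 4: enter (9,5), '.' pass, move left to (9,4)
Step 5: enter (9,4), '.' pass, move left to (9,3)
Step 6: enter (9,3), '.' pass, move left to (9,2)
Step 7: enter (9,2), '.' pass, move left to (9,1)
Step 8: enter (9,1), '.' pass, move left to (9,0)
Step 9: enter (9,0), '.' pass, move left to (9,-1)
Step 10: at (9,-1) — EXIT via left edge, pos 9
Distinct cells visited: 9 (path length 9)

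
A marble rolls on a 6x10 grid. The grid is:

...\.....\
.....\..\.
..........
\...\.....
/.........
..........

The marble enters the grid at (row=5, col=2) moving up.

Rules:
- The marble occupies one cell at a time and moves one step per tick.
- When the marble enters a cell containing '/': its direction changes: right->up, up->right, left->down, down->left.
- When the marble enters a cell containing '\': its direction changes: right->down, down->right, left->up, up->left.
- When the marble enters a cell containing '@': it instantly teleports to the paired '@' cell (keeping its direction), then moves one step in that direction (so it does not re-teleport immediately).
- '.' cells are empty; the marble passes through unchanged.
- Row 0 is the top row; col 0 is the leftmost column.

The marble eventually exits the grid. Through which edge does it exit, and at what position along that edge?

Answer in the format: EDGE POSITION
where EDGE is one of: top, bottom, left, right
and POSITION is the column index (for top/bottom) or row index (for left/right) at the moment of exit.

Step 1: enter (5,2), '.' pass, move up to (4,2)
Step 2: enter (4,2), '.' pass, move up to (3,2)
Step 3: enter (3,2), '.' pass, move up to (2,2)
Step 4: enter (2,2), '.' pass, move up to (1,2)
Step 5: enter (1,2), '.' pass, move up to (0,2)
Step 6: enter (0,2), '.' pass, move up to (-1,2)
Step 7: at (-1,2) — EXIT via top edge, pos 2

Answer: top 2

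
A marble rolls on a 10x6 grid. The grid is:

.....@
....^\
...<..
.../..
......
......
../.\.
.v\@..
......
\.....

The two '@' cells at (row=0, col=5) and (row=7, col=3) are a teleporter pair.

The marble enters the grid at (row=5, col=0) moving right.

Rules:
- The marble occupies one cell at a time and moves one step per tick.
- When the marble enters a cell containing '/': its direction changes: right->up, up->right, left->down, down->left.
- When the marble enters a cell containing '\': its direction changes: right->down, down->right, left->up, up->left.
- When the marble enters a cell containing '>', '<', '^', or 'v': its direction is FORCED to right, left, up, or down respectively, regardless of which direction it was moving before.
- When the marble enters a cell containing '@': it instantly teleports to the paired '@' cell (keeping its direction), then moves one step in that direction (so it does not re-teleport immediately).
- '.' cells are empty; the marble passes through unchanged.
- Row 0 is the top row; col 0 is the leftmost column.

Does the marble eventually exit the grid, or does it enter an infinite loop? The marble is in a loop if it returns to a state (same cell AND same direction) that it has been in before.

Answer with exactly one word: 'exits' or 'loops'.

Step 1: enter (5,0), '.' pass, move right to (5,1)
Step 2: enter (5,1), '.' pass, move right to (5,2)
Step 3: enter (5,2), '.' pass, move right to (5,3)
Step 4: enter (5,3), '.' pass, move right to (5,4)
Step 5: enter (5,4), '.' pass, move right to (5,5)
Step 6: enter (5,5), '.' pass, move right to (5,6)
Step 7: at (5,6) — EXIT via right edge, pos 5

Answer: exits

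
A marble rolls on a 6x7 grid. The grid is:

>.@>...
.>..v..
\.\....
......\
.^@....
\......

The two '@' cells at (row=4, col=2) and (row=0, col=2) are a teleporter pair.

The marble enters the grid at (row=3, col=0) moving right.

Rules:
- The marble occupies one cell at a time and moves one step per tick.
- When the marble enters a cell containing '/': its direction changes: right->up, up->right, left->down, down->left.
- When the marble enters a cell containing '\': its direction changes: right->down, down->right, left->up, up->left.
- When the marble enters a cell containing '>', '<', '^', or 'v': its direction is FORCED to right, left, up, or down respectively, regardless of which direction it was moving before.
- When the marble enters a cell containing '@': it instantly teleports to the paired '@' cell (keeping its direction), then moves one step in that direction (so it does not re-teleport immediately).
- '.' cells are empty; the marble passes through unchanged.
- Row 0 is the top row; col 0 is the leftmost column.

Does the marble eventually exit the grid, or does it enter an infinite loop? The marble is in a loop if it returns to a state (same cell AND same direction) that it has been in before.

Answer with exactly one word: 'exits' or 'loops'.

Answer: exits

Derivation:
Step 1: enter (3,0), '.' pass, move right to (3,1)
Step 2: enter (3,1), '.' pass, move right to (3,2)
Step 3: enter (3,2), '.' pass, move right to (3,3)
Step 4: enter (3,3), '.' pass, move right to (3,4)
Step 5: enter (3,4), '.' pass, move right to (3,5)
Step 6: enter (3,5), '.' pass, move right to (3,6)
Step 7: enter (3,6), '\' deflects right->down, move down to (4,6)
Step 8: enter (4,6), '.' pass, move down to (5,6)
Step 9: enter (5,6), '.' pass, move down to (6,6)
Step 10: at (6,6) — EXIT via bottom edge, pos 6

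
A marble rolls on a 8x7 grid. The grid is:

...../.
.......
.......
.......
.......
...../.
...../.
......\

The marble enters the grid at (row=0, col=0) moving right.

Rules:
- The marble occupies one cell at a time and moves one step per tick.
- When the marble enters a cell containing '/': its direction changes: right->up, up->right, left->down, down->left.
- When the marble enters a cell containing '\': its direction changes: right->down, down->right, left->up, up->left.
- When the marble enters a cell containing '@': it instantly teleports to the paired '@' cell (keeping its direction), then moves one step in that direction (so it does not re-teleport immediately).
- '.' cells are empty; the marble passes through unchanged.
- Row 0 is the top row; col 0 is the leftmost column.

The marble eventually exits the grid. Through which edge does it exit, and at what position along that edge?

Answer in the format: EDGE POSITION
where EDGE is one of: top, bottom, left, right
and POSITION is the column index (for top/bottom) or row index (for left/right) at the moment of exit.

Answer: top 5

Derivation:
Step 1: enter (0,0), '.' pass, move right to (0,1)
Step 2: enter (0,1), '.' pass, move right to (0,2)
Step 3: enter (0,2), '.' pass, move right to (0,3)
Step 4: enter (0,3), '.' pass, move right to (0,4)
Step 5: enter (0,4), '.' pass, move right to (0,5)
Step 6: enter (0,5), '/' deflects right->up, move up to (-1,5)
Step 7: at (-1,5) — EXIT via top edge, pos 5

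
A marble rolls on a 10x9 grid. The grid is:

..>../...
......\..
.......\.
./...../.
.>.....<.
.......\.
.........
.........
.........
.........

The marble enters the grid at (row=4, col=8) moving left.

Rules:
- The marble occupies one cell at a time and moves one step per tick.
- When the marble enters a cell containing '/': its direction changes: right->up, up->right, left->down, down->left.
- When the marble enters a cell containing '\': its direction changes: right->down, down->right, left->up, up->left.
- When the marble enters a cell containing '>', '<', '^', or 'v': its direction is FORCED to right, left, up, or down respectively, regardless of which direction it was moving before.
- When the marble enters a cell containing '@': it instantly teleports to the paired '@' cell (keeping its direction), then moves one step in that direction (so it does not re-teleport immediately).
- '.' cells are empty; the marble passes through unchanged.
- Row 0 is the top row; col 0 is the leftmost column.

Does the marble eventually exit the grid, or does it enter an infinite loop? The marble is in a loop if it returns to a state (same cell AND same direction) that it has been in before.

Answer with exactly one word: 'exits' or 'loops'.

Step 1: enter (4,8), '.' pass, move left to (4,7)
Step 2: enter (4,7), '<' forces left->left, move left to (4,6)
Step 3: enter (4,6), '.' pass, move left to (4,5)
Step 4: enter (4,5), '.' pass, move left to (4,4)
Step 5: enter (4,4), '.' pass, move left to (4,3)
Step 6: enter (4,3), '.' pass, move left to (4,2)
Step 7: enter (4,2), '.' pass, move left to (4,1)
Step 8: enter (4,1), '>' forces left->right, move right to (4,2)
Step 9: enter (4,2), '.' pass, move right to (4,3)
Step 10: enter (4,3), '.' pass, move right to (4,4)
Step 11: enter (4,4), '.' pass, move right to (4,5)
Step 12: enter (4,5), '.' pass, move right to (4,6)
Step 13: enter (4,6), '.' pass, move right to (4,7)
Step 14: enter (4,7), '<' forces right->left, move left to (4,6)
Step 15: at (4,6) dir=left — LOOP DETECTED (seen before)

Answer: loops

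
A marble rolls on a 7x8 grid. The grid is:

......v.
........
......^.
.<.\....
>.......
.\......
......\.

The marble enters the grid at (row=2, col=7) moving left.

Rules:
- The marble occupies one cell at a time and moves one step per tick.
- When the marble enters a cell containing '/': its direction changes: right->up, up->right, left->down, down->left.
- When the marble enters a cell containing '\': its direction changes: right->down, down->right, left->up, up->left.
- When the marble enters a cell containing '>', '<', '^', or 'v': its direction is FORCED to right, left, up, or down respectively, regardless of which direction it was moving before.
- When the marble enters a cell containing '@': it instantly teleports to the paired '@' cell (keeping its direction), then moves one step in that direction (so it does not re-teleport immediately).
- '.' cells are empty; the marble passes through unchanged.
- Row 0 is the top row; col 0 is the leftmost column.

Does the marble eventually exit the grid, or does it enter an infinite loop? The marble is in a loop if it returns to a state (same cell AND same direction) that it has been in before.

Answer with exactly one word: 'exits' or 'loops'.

Answer: loops

Derivation:
Step 1: enter (2,7), '.' pass, move left to (2,6)
Step 2: enter (2,6), '^' forces left->up, move up to (1,6)
Step 3: enter (1,6), '.' pass, move up to (0,6)
Step 4: enter (0,6), 'v' forces up->down, move down to (1,6)
Step 5: enter (1,6), '.' pass, move down to (2,6)
Step 6: enter (2,6), '^' forces down->up, move up to (1,6)
Step 7: at (1,6) dir=up — LOOP DETECTED (seen before)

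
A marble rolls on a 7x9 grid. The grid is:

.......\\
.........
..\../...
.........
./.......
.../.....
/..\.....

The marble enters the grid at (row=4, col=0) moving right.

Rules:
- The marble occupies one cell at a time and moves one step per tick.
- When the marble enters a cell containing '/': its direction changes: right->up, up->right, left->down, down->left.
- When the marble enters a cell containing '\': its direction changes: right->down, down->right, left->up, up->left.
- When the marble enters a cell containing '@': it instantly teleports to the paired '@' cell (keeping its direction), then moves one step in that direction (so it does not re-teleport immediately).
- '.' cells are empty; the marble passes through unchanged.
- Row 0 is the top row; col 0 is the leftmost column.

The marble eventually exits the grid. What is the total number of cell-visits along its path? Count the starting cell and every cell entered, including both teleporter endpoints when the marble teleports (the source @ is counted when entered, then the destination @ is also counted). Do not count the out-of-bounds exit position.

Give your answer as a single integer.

Answer: 6

Derivation:
Step 1: enter (4,0), '.' pass, move right to (4,1)
Step 2: enter (4,1), '/' deflects right->up, move up to (3,1)
Step 3: enter (3,1), '.' pass, move up to (2,1)
Step 4: enter (2,1), '.' pass, move up to (1,1)
Step 5: enter (1,1), '.' pass, move up to (0,1)
Step 6: enter (0,1), '.' pass, move up to (-1,1)
Step 7: at (-1,1) — EXIT via top edge, pos 1
Path length (cell visits): 6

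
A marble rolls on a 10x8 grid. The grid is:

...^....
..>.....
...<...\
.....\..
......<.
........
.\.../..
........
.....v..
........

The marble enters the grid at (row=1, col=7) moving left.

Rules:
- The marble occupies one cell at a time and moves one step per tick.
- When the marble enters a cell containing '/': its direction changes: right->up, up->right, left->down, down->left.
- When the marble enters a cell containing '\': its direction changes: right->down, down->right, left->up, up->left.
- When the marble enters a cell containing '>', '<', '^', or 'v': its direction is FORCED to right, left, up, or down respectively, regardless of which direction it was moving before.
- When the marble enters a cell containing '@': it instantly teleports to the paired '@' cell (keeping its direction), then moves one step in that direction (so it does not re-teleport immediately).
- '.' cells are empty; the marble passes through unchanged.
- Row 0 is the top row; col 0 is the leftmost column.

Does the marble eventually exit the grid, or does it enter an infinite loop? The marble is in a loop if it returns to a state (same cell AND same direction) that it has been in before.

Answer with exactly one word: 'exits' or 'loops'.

Answer: exits

Derivation:
Step 1: enter (1,7), '.' pass, move left to (1,6)
Step 2: enter (1,6), '.' pass, move left to (1,5)
Step 3: enter (1,5), '.' pass, move left to (1,4)
Step 4: enter (1,4), '.' pass, move left to (1,3)
Step 5: enter (1,3), '.' pass, move left to (1,2)
Step 6: enter (1,2), '>' forces left->right, move right to (1,3)
Step 7: enter (1,3), '.' pass, move right to (1,4)
Step 8: enter (1,4), '.' pass, move right to (1,5)
Step 9: enter (1,5), '.' pass, move right to (1,6)
Step 10: enter (1,6), '.' pass, move right to (1,7)
Step 11: enter (1,7), '.' pass, move right to (1,8)
Step 12: at (1,8) — EXIT via right edge, pos 1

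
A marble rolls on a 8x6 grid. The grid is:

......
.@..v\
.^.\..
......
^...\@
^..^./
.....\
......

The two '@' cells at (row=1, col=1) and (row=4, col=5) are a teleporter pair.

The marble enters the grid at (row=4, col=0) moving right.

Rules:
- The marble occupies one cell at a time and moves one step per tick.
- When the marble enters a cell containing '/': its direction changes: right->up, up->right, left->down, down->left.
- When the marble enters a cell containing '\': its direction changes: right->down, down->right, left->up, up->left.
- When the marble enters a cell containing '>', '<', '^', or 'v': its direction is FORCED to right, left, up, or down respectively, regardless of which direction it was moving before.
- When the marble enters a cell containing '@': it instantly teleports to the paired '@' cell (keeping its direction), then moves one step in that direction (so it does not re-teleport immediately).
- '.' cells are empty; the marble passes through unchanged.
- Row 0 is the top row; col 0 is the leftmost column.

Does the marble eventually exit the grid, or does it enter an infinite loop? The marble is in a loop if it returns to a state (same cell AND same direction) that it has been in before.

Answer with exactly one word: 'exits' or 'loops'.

Step 1: enter (4,0), '^' forces right->up, move up to (3,0)
Step 2: enter (3,0), '.' pass, move up to (2,0)
Step 3: enter (2,0), '.' pass, move up to (1,0)
Step 4: enter (1,0), '.' pass, move up to (0,0)
Step 5: enter (0,0), '.' pass, move up to (-1,0)
Step 6: at (-1,0) — EXIT via top edge, pos 0

Answer: exits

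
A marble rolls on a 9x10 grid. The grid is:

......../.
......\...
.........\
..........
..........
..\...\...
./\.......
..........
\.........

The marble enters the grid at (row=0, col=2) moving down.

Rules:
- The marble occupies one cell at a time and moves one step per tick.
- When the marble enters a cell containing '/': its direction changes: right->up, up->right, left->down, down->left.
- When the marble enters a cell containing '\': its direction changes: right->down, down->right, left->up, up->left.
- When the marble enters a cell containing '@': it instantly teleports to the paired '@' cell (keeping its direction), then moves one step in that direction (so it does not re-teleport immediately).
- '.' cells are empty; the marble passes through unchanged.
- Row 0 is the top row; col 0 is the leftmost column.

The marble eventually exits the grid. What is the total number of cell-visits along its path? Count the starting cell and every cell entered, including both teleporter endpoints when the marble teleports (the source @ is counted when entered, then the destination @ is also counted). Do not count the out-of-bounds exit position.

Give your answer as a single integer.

Answer: 13

Derivation:
Step 1: enter (0,2), '.' pass, move down to (1,2)
Step 2: enter (1,2), '.' pass, move down to (2,2)
Step 3: enter (2,2), '.' pass, move down to (3,2)
Step 4: enter (3,2), '.' pass, move down to (4,2)
Step 5: enter (4,2), '.' pass, move down to (5,2)
Step 6: enter (5,2), '\' deflects down->right, move right to (5,3)
Step 7: enter (5,3), '.' pass, move right to (5,4)
Step 8: enter (5,4), '.' pass, move right to (5,5)
Step 9: enter (5,5), '.' pass, move right to (5,6)
Step 10: enter (5,6), '\' deflects right->down, move down to (6,6)
Step 11: enter (6,6), '.' pass, move down to (7,6)
Step 12: enter (7,6), '.' pass, move down to (8,6)
Step 13: enter (8,6), '.' pass, move down to (9,6)
Step 14: at (9,6) — EXIT via bottom edge, pos 6
Path length (cell visits): 13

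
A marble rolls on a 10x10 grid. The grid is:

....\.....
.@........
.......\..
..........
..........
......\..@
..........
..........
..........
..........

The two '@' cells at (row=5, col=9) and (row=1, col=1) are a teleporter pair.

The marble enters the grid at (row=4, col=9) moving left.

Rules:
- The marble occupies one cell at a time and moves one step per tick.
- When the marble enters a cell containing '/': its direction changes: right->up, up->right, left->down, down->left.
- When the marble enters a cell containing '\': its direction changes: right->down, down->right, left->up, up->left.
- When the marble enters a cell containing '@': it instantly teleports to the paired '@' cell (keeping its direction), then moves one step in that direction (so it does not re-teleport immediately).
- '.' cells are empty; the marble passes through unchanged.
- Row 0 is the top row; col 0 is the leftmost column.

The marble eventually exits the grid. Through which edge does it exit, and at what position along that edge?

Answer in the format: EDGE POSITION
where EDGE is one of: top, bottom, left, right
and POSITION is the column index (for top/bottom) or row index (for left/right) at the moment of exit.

Answer: left 4

Derivation:
Step 1: enter (4,9), '.' pass, move left to (4,8)
Step 2: enter (4,8), '.' pass, move left to (4,7)
Step 3: enter (4,7), '.' pass, move left to (4,6)
Step 4: enter (4,6), '.' pass, move left to (4,5)
Step 5: enter (4,5), '.' pass, move left to (4,4)
Step 6: enter (4,4), '.' pass, move left to (4,3)
Step 7: enter (4,3), '.' pass, move left to (4,2)
Step 8: enter (4,2), '.' pass, move left to (4,1)
Step 9: enter (4,1), '.' pass, move left to (4,0)
Step 10: enter (4,0), '.' pass, move left to (4,-1)
Step 11: at (4,-1) — EXIT via left edge, pos 4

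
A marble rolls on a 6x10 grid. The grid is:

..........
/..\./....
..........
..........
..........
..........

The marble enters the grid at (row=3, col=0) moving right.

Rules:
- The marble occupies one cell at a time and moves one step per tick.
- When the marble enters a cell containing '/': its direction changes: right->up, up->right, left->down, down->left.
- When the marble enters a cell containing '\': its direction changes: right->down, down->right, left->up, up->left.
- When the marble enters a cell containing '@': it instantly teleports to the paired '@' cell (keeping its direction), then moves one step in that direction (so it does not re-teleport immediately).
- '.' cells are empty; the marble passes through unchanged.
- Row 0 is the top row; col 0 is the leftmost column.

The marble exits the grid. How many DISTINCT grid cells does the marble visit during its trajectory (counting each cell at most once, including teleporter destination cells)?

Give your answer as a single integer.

Answer: 10

Derivation:
Step 1: enter (3,0), '.' pass, move right to (3,1)
Step 2: enter (3,1), '.' pass, move right to (3,2)
Step 3: enter (3,2), '.' pass, move right to (3,3)
Step 4: enter (3,3), '.' pass, move right to (3,4)
Step 5: enter (3,4), '.' pass, move right to (3,5)
Step 6: enter (3,5), '.' pass, move right to (3,6)
Step 7: enter (3,6), '.' pass, move right to (3,7)
Step 8: enter (3,7), '.' pass, move right to (3,8)
Step 9: enter (3,8), '.' pass, move right to (3,9)
Step 10: enter (3,9), '.' pass, move right to (3,10)
Step 11: at (3,10) — EXIT via right edge, pos 3
Distinct cells visited: 10 (path length 10)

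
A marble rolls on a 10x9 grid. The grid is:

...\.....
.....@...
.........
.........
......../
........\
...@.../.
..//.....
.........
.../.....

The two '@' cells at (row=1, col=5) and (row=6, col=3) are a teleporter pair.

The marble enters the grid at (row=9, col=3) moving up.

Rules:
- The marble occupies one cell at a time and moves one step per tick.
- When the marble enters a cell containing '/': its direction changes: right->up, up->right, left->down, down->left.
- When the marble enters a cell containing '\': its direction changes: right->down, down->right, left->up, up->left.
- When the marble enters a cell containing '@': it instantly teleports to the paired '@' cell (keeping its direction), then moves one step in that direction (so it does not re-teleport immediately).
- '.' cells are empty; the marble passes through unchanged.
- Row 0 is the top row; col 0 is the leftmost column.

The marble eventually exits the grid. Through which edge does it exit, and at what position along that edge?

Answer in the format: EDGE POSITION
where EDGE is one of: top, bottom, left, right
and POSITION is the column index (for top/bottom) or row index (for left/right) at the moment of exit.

Step 1: enter (9,3), '/' deflects up->right, move right to (9,4)
Step 2: enter (9,4), '.' pass, move right to (9,5)
Step 3: enter (9,5), '.' pass, move right to (9,6)
Step 4: enter (9,6), '.' pass, move right to (9,7)
Step 5: enter (9,7), '.' pass, move right to (9,8)
Step 6: enter (9,8), '.' pass, move right to (9,9)
Step 7: at (9,9) — EXIT via right edge, pos 9

Answer: right 9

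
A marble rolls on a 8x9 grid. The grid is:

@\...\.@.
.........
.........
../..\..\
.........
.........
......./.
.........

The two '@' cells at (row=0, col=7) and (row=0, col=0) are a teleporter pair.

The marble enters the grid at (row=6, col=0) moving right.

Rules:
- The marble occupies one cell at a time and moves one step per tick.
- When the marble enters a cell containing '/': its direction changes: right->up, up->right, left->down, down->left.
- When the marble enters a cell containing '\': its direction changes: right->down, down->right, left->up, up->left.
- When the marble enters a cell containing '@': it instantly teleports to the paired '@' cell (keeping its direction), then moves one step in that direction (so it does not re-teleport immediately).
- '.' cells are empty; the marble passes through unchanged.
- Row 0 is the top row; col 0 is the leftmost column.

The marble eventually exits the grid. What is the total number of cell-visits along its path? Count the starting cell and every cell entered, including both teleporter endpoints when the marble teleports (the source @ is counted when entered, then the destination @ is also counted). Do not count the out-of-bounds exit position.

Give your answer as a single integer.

Step 1: enter (6,0), '.' pass, move right to (6,1)
Step 2: enter (6,1), '.' pass, move right to (6,2)
Step 3: enter (6,2), '.' pass, move right to (6,3)
Step 4: enter (6,3), '.' pass, move right to (6,4)
Step 5: enter (6,4), '.' pass, move right to (6,5)
Step 6: enter (6,5), '.' pass, move right to (6,6)
Step 7: enter (6,6), '.' pass, move right to (6,7)
Step 8: enter (6,7), '/' deflects right->up, move up to (5,7)
Step 9: enter (5,7), '.' pass, move up to (4,7)
Step 10: enter (4,7), '.' pass, move up to (3,7)
Step 11: enter (3,7), '.' pass, move up to (2,7)
Step 12: enter (2,7), '.' pass, move up to (1,7)
Step 13: enter (1,7), '.' pass, move up to (0,7)
Step 14: enter (0,7), '@' teleport (0,7)->(0,0), also enter (0,0), move up to (-1,0)
Step 15: at (-1,0) — EXIT via top edge, pos 0
Path length (cell visits): 15

Answer: 15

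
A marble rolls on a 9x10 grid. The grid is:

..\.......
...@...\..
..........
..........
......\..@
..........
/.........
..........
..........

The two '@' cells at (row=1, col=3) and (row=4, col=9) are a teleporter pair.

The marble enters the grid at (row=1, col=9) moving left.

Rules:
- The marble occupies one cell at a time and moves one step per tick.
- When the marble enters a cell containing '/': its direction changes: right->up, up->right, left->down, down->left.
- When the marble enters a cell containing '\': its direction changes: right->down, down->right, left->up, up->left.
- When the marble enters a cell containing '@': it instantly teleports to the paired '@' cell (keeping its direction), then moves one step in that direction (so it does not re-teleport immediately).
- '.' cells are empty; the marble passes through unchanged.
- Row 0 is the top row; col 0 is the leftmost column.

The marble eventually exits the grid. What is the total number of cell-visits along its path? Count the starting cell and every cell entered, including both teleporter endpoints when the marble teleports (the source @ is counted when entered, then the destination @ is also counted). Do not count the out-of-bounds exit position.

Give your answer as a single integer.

Step 1: enter (1,9), '.' pass, move left to (1,8)
Step 2: enter (1,8), '.' pass, move left to (1,7)
Step 3: enter (1,7), '\' deflects left->up, move up to (0,7)
Step 4: enter (0,7), '.' pass, move up to (-1,7)
Step 5: at (-1,7) — EXIT via top edge, pos 7
Path length (cell visits): 4

Answer: 4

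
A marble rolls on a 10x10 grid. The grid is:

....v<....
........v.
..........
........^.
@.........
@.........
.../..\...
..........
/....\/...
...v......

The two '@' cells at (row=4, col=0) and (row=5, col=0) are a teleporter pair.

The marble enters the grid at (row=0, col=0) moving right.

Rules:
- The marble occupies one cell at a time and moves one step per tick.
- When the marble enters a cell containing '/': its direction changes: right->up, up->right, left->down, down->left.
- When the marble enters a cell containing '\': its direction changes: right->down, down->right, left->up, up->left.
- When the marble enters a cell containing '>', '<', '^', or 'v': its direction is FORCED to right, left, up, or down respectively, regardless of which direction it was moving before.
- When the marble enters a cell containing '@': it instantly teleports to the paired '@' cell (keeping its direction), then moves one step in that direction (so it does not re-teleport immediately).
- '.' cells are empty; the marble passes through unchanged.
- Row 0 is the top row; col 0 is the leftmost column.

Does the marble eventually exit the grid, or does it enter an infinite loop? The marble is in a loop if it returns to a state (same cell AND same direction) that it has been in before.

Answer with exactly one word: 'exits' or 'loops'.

Step 1: enter (0,0), '.' pass, move right to (0,1)
Step 2: enter (0,1), '.' pass, move right to (0,2)
Step 3: enter (0,2), '.' pass, move right to (0,3)
Step 4: enter (0,3), '.' pass, move right to (0,4)
Step 5: enter (0,4), 'v' forces right->down, move down to (1,4)
Step 6: enter (1,4), '.' pass, move down to (2,4)
Step 7: enter (2,4), '.' pass, move down to (3,4)
Step 8: enter (3,4), '.' pass, move down to (4,4)
Step 9: enter (4,4), '.' pass, move down to (5,4)
Step 10: enter (5,4), '.' pass, move down to (6,4)
Step 11: enter (6,4), '.' pass, move down to (7,4)
Step 12: enter (7,4), '.' pass, move down to (8,4)
Step 13: enter (8,4), '.' pass, move down to (9,4)
Step 14: enter (9,4), '.' pass, move down to (10,4)
Step 15: at (10,4) — EXIT via bottom edge, pos 4

Answer: exits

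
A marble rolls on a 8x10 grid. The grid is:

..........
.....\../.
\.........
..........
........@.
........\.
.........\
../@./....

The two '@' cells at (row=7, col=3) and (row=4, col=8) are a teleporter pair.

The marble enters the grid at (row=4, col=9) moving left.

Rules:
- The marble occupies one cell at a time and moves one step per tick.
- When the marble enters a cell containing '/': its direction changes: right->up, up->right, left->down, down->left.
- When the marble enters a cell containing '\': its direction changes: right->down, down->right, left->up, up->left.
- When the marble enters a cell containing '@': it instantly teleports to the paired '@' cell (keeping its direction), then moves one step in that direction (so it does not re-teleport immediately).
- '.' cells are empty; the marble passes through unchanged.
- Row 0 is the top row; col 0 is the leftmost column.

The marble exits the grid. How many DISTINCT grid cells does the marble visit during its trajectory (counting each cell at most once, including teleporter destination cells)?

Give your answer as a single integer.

Step 1: enter (4,9), '.' pass, move left to (4,8)
Step 2: enter (4,8), '@' teleport (4,8)->(7,3), also enter (7,3), move left to (7,2)
Step 3: enter (7,2), '/' deflects left->down, move down to (8,2)
Step 4: at (8,2) — EXIT via bottom edge, pos 2
Distinct cells visited: 4 (path length 4)

Answer: 4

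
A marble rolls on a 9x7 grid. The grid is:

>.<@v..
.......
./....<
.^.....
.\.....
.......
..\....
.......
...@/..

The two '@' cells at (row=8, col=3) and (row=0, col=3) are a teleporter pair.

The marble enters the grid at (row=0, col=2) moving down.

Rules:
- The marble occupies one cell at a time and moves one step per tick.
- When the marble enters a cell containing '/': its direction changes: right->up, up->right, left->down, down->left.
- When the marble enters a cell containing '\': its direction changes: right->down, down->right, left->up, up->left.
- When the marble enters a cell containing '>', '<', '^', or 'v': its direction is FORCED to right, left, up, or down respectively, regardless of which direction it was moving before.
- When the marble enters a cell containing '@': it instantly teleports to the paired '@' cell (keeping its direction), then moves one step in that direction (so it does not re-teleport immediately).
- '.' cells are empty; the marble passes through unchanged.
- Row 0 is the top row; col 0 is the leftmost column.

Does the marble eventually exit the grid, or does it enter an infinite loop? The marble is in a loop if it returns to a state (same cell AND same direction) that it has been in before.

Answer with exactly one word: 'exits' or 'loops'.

Answer: loops

Derivation:
Step 1: enter (0,2), '<' forces down->left, move left to (0,1)
Step 2: enter (0,1), '.' pass, move left to (0,0)
Step 3: enter (0,0), '>' forces left->right, move right to (0,1)
Step 4: enter (0,1), '.' pass, move right to (0,2)
Step 5: enter (0,2), '<' forces right->left, move left to (0,1)
Step 6: at (0,1) dir=left — LOOP DETECTED (seen before)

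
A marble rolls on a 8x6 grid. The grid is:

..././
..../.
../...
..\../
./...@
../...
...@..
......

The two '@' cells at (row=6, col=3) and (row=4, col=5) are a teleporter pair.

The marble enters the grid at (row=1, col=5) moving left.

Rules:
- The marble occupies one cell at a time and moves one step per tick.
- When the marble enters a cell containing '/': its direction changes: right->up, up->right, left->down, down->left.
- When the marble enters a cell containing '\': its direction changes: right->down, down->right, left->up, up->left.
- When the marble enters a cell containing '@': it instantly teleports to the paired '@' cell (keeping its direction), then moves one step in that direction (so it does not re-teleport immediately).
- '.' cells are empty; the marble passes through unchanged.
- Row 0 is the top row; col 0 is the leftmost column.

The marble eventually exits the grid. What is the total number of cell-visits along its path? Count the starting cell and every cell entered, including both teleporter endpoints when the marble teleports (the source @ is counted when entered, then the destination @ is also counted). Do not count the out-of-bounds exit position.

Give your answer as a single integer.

Step 1: enter (1,5), '.' pass, move left to (1,4)
Step 2: enter (1,4), '/' deflects left->down, move down to (2,4)
Step 3: enter (2,4), '.' pass, move down to (3,4)
Step 4: enter (3,4), '.' pass, move down to (4,4)
Step 5: enter (4,4), '.' pass, move down to (5,4)
Step 6: enter (5,4), '.' pass, move down to (6,4)
Step 7: enter (6,4), '.' pass, move down to (7,4)
Step 8: enter (7,4), '.' pass, move down to (8,4)
Step 9: at (8,4) — EXIT via bottom edge, pos 4
Path length (cell visits): 8

Answer: 8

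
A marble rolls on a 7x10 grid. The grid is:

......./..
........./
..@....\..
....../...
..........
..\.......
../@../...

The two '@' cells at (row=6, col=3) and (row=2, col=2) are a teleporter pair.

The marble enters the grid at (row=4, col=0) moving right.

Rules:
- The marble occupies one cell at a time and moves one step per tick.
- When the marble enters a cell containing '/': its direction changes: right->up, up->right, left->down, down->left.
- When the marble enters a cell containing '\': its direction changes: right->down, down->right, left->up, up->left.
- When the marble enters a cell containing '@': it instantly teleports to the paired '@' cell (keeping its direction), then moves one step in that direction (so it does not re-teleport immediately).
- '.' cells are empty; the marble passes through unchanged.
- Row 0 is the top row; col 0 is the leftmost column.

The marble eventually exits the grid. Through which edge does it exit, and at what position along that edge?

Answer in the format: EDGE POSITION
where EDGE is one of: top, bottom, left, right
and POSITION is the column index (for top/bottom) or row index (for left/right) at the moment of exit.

Step 1: enter (4,0), '.' pass, move right to (4,1)
Step 2: enter (4,1), '.' pass, move right to (4,2)
Step 3: enter (4,2), '.' pass, move right to (4,3)
Step 4: enter (4,3), '.' pass, move right to (4,4)
Step 5: enter (4,4), '.' pass, move right to (4,5)
Step 6: enter (4,5), '.' pass, move right to (4,6)
Step 7: enter (4,6), '.' pass, move right to (4,7)
Step 8: enter (4,7), '.' pass, move right to (4,8)
Step 9: enter (4,8), '.' pass, move right to (4,9)
Step 10: enter (4,9), '.' pass, move right to (4,10)
Step 11: at (4,10) — EXIT via right edge, pos 4

Answer: right 4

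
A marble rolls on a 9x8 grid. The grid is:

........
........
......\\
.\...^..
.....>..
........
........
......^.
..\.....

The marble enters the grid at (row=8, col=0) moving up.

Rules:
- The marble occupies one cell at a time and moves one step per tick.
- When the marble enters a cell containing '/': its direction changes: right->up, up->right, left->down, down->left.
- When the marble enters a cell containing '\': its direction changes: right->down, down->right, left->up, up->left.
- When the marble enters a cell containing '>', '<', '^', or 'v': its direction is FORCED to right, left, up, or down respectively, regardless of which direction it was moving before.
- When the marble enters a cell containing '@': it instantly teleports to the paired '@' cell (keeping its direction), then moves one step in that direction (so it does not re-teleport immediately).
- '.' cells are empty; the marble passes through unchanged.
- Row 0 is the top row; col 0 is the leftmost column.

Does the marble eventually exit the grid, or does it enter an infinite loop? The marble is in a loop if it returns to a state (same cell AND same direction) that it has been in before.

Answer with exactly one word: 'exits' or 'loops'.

Step 1: enter (8,0), '.' pass, move up to (7,0)
Step 2: enter (7,0), '.' pass, move up to (6,0)
Step 3: enter (6,0), '.' pass, move up to (5,0)
Step 4: enter (5,0), '.' pass, move up to (4,0)
Step 5: enter (4,0), '.' pass, move up to (3,0)
Step 6: enter (3,0), '.' pass, move up to (2,0)
Step 7: enter (2,0), '.' pass, move up to (1,0)
Step 8: enter (1,0), '.' pass, move up to (0,0)
Step 9: enter (0,0), '.' pass, move up to (-1,0)
Step 10: at (-1,0) — EXIT via top edge, pos 0

Answer: exits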